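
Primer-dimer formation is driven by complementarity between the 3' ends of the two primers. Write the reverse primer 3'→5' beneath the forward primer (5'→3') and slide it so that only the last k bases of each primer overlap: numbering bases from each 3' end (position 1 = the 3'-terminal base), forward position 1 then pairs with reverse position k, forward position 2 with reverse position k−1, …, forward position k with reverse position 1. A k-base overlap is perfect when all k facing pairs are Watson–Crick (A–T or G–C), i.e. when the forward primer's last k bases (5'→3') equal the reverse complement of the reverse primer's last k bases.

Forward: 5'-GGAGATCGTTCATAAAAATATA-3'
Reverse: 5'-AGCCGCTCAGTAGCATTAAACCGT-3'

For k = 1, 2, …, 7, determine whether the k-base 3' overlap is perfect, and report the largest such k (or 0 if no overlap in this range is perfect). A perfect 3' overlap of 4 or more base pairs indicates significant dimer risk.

Longest perfect overlap: 1 complementary base pair; below the dimer-risk threshold (threshold 4).

Last 7 bases (5'→3') — forward …AAATATA, reverse …AAACCGT.
Reverse complement of the reverse primer's last 7 bases: ACGGTTT; its first k bases are the reverse complement of the reverse primer's last k bases, so a perfect k-base overlap needs the forward primer's last k bases to equal them.
Comparing (forward last k vs required): k=1: A vs A ✓; k=2: TA vs AC ✗; k=3: ATA vs ACG ✗; k=4: TATA vs ACGG ✗; k=5: ATATA vs ACGGT ✗; k=6: AATATA vs ACGGTT ✗; k=7: AAATATA vs ACGGTTT ✗.
Only k = 1 is perfect, so the longest perfect 3' overlap is 1.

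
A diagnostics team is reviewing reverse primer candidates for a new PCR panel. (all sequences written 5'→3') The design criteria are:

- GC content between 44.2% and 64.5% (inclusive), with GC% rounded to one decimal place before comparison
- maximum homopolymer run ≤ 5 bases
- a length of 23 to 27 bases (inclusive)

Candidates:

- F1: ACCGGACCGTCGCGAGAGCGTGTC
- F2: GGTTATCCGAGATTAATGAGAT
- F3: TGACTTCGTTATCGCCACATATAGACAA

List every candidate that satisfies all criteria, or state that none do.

F1 (24 nt, A=4 T=3 G=9 C=8): GC 17/24 = 70.8%, outside 44.2–64.5% ✗; longest run = 2 ✓; length 24 ✓ — fails.
F2 (22 nt, A=7 T=7 G=6 C=2): GC 8/22 = 36.4%, outside 44.2–64.5% ✗; longest run = 2 ✓; length 22, outside 23–27 ✗ — fails.
F3 (28 nt, A=9 T=8 G=4 C=7): GC 11/28 = 39.3%, outside 44.2–64.5% ✗; longest run = 2 ✓; length 28, outside 23–27 ✗ — fails.

None of the candidates satisfy all criteria.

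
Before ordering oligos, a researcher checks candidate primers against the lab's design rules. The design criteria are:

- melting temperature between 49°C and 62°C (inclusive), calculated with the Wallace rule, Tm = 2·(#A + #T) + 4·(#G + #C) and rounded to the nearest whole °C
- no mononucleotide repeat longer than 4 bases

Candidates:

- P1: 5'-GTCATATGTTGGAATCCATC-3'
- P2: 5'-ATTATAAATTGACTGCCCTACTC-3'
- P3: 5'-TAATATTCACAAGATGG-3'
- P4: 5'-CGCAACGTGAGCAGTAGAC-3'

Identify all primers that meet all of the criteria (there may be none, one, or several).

P1 (20 nt, A=5 T=7 G=4 C=4): Tm = 2·12 + 4·8 = 56°C ✓; longest run = 2 ✓ — passes.
P2 (23 nt, A=7 T=8 G=2 C=6): Tm = 2·15 + 4·8 = 62°C ✓; longest run = 3 ✓ — passes.
P3 (17 nt, A=7 T=5 G=3 C=2): Tm = 2·12 + 4·5 = 44°C, outside 49–62°C ✗; longest run = 2 ✓ — fails.
P4 (19 nt, A=6 T=2 G=6 C=5): Tm = 2·8 + 4·11 = 60°C ✓; longest run = 2 ✓ — passes.

P1, P2 and P4.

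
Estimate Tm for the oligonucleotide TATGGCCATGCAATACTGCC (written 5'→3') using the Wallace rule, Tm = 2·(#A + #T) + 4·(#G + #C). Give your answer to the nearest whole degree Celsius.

Base counts: A=5, T=5, G=4, C=6 (length 20).
Tm = 2·(5+5) + 4·(4+6) = 2·10 + 4·10 = 20 + 40 = 60°C.

60°C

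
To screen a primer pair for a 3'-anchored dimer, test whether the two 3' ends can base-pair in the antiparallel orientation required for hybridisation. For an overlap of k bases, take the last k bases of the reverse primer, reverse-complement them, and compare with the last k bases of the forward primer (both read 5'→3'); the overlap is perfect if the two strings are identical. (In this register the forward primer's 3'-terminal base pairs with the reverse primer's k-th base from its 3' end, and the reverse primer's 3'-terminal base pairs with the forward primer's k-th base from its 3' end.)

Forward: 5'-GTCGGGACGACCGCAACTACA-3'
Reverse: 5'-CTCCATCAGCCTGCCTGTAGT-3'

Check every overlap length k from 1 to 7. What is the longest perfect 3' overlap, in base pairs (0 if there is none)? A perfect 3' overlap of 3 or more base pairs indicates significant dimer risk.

Longest perfect overlap: 6 complementary base pairs; significant dimer risk (threshold 3).

Last 7 bases (5'→3') — forward …AACTACA, reverse …CTGTAGT.
Reverse complement of the reverse primer's last 7 bases: ACTACAG; its first k bases are the reverse complement of the reverse primer's last k bases, so a perfect k-base overlap needs the forward primer's last k bases to equal them.
Comparing (forward last k vs required): k=1: A vs A ✓; k=2: CA vs AC ✗; k=3: ACA vs ACT ✗; k=4: TACA vs ACTA ✗; k=5: CTACA vs ACTAC ✗; k=6: ACTACA vs ACTACA ✓; k=7: AACTACA vs ACTACAG ✗.
Perfect overlaps at k = 1, 6; the largest is 6.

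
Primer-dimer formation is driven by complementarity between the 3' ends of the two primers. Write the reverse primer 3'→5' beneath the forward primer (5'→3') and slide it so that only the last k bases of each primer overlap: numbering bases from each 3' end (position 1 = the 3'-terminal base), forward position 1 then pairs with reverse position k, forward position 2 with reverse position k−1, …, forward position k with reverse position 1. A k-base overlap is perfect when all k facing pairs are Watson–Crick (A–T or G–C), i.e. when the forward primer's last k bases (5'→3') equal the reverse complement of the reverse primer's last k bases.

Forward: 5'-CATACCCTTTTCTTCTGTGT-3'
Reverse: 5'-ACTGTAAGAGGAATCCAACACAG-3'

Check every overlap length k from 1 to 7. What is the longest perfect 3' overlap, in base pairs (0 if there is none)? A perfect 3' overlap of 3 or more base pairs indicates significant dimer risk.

Last 7 bases (5'→3') — forward …TCTGTGT, reverse …AACACAG.
Reverse complement of the reverse primer's last 7 bases: CTGTGTT; its first k bases are the reverse complement of the reverse primer's last k bases, so a perfect k-base overlap needs the forward primer's last k bases to equal them.
Comparing (forward last k vs required): k=1: T vs C ✗; k=2: GT vs CT ✗; k=3: TGT vs CTG ✗; k=4: GTGT vs CTGT ✗; k=5: TGTGT vs CTGTG ✗; k=6: CTGTGT vs CTGTGT ✓; k=7: TCTGTGT vs CTGTGTT ✗.
Only k = 6 is perfect, so the longest perfect 3' overlap is 6.

Longest perfect overlap: 6 complementary base pairs; significant dimer risk (threshold 3).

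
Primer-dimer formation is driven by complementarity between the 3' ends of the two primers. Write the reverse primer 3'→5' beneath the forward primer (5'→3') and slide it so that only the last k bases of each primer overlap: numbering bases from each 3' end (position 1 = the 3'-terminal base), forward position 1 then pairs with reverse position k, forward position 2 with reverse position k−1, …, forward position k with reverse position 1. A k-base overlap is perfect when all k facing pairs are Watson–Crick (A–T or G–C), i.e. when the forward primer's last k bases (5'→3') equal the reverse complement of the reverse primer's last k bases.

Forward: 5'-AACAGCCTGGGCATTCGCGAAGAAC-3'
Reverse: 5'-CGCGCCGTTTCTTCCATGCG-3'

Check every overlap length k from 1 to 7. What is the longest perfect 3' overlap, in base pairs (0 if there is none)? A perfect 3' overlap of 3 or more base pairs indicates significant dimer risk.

Last 7 bases (5'→3') — forward …GAAGAAC, reverse …CCATGCG.
Reverse complement of the reverse primer's last 7 bases: CGCATGG; its first k bases are the reverse complement of the reverse primer's last k bases, so a perfect k-base overlap needs the forward primer's last k bases to equal them.
Comparing (forward last k vs required): k=1: C vs C ✓; k=2: AC vs CG ✗; k=3: AAC vs CGC ✗; k=4: GAAC vs CGCA ✗; k=5: AGAAC vs CGCAT ✗; k=6: AAGAAC vs CGCATG ✗; k=7: GAAGAAC vs CGCATGG ✗.
Only k = 1 is perfect, so the longest perfect 3' overlap is 1.

Longest perfect overlap: 1 complementary base pair; below the dimer-risk threshold (threshold 3).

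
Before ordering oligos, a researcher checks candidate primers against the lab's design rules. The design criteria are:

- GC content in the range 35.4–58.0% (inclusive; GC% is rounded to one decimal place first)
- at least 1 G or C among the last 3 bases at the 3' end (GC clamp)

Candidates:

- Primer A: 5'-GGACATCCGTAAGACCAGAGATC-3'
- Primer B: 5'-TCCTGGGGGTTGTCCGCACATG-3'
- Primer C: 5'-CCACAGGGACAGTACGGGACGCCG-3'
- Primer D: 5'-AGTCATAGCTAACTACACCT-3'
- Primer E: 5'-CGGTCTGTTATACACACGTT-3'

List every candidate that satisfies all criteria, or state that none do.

Primer A, Primer D and Primer E.

Primer A (23 nt, A=8 T=3 G=6 C=6): GC 12/23 = 52.2% ✓; 3' end ATC has 1 G/C ✓ — passes.
Primer B (22 nt, A=2 T=6 G=8 C=6): GC 14/22 = 63.6%, outside 35.4–58.0% ✗; 3' end ATG has 1 G/C ✓ — fails.
Primer C (24 nt, A=6 T=1 G=9 C=8): GC 17/24 = 70.8%, outside 35.4–58.0% ✗; 3' end CCG has 3 G/C ✓ — fails.
Primer D (20 nt, A=7 T=5 G=2 C=6): GC 8/20 = 40.0% ✓; 3' end CCT has 2 G/C ✓ — passes.
Primer E (20 nt, A=4 T=7 G=4 C=5): GC 9/20 = 45.0% ✓; 3' end GTT has 1 G/C ✓ — passes.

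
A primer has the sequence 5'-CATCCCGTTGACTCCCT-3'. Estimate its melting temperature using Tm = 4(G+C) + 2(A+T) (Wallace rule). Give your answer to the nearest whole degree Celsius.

Base counts: A=2, T=5, G=2, C=8 (length 17).
Tm = 2·(2+5) + 4·(2+8) = 2·7 + 4·10 = 14 + 40 = 54°C.

54°C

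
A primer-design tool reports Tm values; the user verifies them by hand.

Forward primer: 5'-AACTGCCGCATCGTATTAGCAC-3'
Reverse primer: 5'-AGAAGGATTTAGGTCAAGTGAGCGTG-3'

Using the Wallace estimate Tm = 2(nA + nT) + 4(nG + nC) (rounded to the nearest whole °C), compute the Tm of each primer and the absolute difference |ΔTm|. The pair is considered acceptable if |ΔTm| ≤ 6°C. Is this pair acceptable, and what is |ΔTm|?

Forward: A=6 T=5 G=4 C=7 → Tm = 2·11 + 4·11 = 66°C.
Reverse: A=8 T=6 G=10 C=2 → Tm = 2·14 + 4·12 = 76°C.
|ΔTm| = |66 − 76| = 10°C, > 6°C.

|ΔTm| = 10°C; the pair is not acceptable.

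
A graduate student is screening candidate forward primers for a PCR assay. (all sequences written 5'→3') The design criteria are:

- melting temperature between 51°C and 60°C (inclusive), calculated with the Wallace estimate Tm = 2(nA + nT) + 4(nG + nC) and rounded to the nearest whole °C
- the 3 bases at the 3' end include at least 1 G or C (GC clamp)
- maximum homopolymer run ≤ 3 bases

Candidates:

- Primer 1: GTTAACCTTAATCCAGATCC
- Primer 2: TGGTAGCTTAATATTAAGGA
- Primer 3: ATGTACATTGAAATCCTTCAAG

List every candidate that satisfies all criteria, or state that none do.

Primer 1 (20 nt, A=6 T=6 G=2 C=6): Tm = 2·12 + 4·8 = 56°C ✓; 3' end TCC has 2 G/C ✓; longest run = 2 ✓ — passes.
Primer 2 (20 nt, A=7 T=7 G=5 C=1): Tm = 2·14 + 4·6 = 52°C ✓; 3' end GGA has 2 G/C ✓; longest run = 2 ✓ — passes.
Primer 3 (22 nt, A=8 T=7 G=3 C=4): Tm = 2·15 + 4·7 = 58°C ✓; 3' end AAG has 1 G/C ✓; longest run = 3 ✓ — passes.

Primer 1, Primer 2 and Primer 3.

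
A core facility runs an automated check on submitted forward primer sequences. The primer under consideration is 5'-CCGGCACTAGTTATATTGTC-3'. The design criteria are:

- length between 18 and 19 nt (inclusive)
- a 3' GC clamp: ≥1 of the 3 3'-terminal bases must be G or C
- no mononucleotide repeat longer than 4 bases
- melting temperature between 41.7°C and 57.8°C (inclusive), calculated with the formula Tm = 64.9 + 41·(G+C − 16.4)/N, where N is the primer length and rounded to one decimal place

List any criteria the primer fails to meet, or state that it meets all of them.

Fails: length.

Base counts: A=4, T=7, G=4, C=5 (length 20).
length: length 20, outside 18–19 ✗
GC clamp: 3' end GTC has 2 G/C ✓
homopolymer run: longest run = 2 ✓
Tm: Tm = 64.9 + 41·(9 − 16.4)/20 = 49.7°C ✓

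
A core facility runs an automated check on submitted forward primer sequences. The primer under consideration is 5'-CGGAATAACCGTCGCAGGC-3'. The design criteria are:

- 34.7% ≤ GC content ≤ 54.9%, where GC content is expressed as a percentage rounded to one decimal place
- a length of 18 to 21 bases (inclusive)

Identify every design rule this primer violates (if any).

Base counts: A=5, T=2, G=6, C=6 (length 19).
GC content: GC 12/19 = 63.2%, outside 34.7–54.9% ✗
length: length 19 ✓

Fails: GC content.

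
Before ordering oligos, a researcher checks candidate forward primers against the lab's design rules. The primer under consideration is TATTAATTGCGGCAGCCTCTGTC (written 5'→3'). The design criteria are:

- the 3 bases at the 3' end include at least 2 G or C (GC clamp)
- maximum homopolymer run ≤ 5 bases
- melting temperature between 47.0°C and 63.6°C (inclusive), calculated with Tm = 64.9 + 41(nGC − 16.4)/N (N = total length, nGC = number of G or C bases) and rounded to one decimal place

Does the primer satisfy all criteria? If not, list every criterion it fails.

Meets all criteria.

Base counts: A=4, T=8, G=5, C=6 (length 23).
GC clamp: 3' end GTC has 2 G/C ✓
homopolymer run: longest run = 2 ✓
Tm: Tm = 64.9 + 41·(11 − 16.4)/23 = 55.3°C ✓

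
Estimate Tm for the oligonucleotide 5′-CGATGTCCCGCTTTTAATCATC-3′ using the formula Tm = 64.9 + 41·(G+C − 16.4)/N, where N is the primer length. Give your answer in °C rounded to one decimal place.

53.0°C

Base counts: A=4, T=8, G=3, C=7; G+C = 10, N = 22.
Tm = 64.9 + 41·(10 − 16.4)/22 = 64.9 + -262.40/22 = 53.0°C.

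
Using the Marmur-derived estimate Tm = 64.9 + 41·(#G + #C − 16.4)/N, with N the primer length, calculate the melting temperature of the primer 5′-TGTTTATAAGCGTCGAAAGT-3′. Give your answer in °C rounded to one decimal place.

45.6°C

Base counts: A=6, T=7, G=5, C=2; G+C = 7, N = 20.
Tm = 64.9 + 41·(7 − 16.4)/20 = 64.9 + -385.40/20 = 45.6°C.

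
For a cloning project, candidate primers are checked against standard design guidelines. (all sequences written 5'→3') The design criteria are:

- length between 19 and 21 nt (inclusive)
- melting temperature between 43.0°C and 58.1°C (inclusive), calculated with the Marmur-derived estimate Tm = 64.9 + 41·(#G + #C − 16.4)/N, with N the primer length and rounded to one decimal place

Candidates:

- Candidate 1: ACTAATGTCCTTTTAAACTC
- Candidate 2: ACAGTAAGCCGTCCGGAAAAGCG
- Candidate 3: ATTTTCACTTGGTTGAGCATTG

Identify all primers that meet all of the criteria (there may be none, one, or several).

Candidate 1 only.

Candidate 1 (20 nt, A=6 T=8 G=1 C=5): length 20 ✓; Tm = 64.9 + 41·(6 − 16.4)/20 = 43.6°C ✓ — passes.
Candidate 2 (23 nt, A=8 T=2 G=7 C=6): length 23, outside 19–21 ✗; Tm = 64.9 + 41·(13 − 16.4)/23 = 58.8°C, outside 43.0–58.1°C ✗ — fails.
Candidate 3 (22 nt, A=4 T=10 G=5 C=3): length 22, outside 19–21 ✗; Tm = 64.9 + 41·(8 − 16.4)/22 = 49.2°C ✓ — fails.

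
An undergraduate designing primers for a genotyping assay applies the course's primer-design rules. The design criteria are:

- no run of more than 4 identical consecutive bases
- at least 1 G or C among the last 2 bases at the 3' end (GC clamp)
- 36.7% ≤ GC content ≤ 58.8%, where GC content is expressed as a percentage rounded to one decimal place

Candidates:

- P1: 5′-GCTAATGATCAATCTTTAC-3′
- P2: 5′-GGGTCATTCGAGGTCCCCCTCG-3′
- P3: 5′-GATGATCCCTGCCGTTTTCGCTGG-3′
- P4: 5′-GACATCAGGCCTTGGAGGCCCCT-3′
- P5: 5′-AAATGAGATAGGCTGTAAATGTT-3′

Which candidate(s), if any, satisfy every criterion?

P1 (19 nt, A=6 T=7 G=2 C=4): longest run = 3 ✓; 3' end AC has 1 G/C ✓; GC 6/19 = 31.6%, outside 36.7–58.8% ✗ — fails.
P2 (22 nt, A=2 T=5 G=7 C=8): longest run = 5, exceeds 4 ✗; 3' end CG has 2 G/C ✓; GC 15/22 = 68.2%, outside 36.7–58.8% ✗ — fails.
P3 (24 nt, A=2 T=8 G=7 C=7): longest run = 4 ✓; 3' end GG has 2 G/C ✓; GC 14/24 = 58.3% ✓ — passes.
P4 (23 nt, A=4 T=4 G=7 C=8): longest run = 4 ✓; 3' end CT has 1 G/C ✓; GC 15/23 = 65.2%, outside 36.7–58.8% ✗ — fails.
P5 (23 nt, A=9 T=7 G=6 C=1): longest run = 3 ✓; 3' end TT has 0 G/C, need ≥1 ✗; GC 7/23 = 30.4%, outside 36.7–58.8% ✗ — fails.

P3 only.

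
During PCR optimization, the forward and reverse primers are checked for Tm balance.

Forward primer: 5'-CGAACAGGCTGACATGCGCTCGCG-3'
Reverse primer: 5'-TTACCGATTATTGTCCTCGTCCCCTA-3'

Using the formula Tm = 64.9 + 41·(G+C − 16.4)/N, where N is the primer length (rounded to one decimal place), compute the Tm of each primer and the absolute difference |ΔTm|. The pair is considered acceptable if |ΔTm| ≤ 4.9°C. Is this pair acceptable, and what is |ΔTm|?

|ΔTm| = 6.2°C; the pair is not acceptable.

Forward: G+C = 16, N = 24 → Tm = 64.9 + 41·(16 − 16.4)/24 = 64.2°C.
Reverse: G+C = 12, N = 26 → Tm = 64.9 + 41·(12 − 16.4)/26 = 58.0°C.
|ΔTm| = |64.2 − 58.0| = 6.2°C, > 4.9°C.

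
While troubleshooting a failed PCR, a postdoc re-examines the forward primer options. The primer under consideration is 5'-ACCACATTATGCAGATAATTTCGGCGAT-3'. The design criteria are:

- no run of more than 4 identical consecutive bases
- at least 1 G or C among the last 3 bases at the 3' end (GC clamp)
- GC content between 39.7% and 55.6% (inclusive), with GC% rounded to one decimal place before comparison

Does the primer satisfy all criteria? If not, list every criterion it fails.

Base counts: A=9, T=8, G=5, C=6 (length 28).
homopolymer run: longest run = 3 ✓
GC clamp: 3' end GAT has 1 G/C ✓
GC content: GC 11/28 = 39.3%, outside 39.7–55.6% ✗

Fails: GC content.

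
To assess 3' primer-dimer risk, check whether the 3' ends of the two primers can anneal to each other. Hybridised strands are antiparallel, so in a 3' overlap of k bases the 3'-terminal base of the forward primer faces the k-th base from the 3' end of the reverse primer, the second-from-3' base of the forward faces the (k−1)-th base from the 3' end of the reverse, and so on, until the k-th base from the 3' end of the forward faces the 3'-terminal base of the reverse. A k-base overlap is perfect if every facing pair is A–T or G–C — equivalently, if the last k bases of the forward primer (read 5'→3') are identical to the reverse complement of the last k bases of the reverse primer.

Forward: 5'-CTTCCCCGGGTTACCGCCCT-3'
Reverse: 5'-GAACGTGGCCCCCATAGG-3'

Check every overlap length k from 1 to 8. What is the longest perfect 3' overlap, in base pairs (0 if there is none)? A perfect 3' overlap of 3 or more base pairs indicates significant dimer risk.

Longest perfect overlap: 3 complementary base pairs; significant dimer risk (threshold 3).

Last 8 bases (5'→3') — forward …ACCGCCCT, reverse …CCCATAGG.
Reverse complement of the reverse primer's last 8 bases: CCTATGGG; its first k bases are the reverse complement of the reverse primer's last k bases, so a perfect k-base overlap needs the forward primer's last k bases to equal them.
Comparing (forward last k vs required): k=1: T vs C ✗; k=2: CT vs CC ✗; k=3: CCT vs CCT ✓; k=4: CCCT vs CCTA ✗; k=5: GCCCT vs CCTAT ✗; k=6: CGCCCT vs CCTATG ✗; k=7: CCGCCCT vs CCTATGG ✗; k=8: ACCGCCCT vs CCTATGGG ✗.
Only k = 3 is perfect, so the longest perfect 3' overlap is 3.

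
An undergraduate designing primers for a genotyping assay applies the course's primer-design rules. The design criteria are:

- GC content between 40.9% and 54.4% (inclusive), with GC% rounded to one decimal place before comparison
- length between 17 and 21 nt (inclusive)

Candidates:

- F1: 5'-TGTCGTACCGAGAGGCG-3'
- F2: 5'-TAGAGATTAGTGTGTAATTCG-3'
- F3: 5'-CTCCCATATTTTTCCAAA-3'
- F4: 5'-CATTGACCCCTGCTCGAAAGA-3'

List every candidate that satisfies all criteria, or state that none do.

F1 (17 nt, A=3 T=3 G=7 C=4): GC 11/17 = 64.7%, outside 40.9–54.4% ✗; length 17 ✓ — fails.
F2 (21 nt, A=6 T=8 G=6 C=1): GC 7/21 = 33.3%, outside 40.9–54.4% ✗; length 21 ✓ — fails.
F3 (18 nt, A=5 T=7 G=0 C=6): GC 6/18 = 33.3%, outside 40.9–54.4% ✗; length 18 ✓ — fails.
F4 (21 nt, A=6 T=4 G=4 C=7): GC 11/21 = 52.4% ✓; length 21 ✓ — passes.

F4 only.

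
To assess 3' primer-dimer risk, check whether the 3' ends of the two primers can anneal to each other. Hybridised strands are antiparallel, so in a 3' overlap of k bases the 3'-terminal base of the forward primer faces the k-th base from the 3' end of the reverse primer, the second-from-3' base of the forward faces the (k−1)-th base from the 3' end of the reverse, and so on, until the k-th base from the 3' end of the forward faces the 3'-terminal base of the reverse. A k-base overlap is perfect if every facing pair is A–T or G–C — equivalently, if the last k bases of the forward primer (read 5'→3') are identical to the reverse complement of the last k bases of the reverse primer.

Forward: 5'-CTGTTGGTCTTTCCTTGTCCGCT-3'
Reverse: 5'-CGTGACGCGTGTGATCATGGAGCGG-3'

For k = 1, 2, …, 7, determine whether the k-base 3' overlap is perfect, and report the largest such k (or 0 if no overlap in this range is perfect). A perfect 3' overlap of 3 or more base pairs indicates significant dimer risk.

Last 7 bases (5'→3') — forward …GTCCGCT, reverse …GGAGCGG.
Reverse complement of the reverse primer's last 7 bases: CCGCTCC; its first k bases are the reverse complement of the reverse primer's last k bases, so a perfect k-base overlap needs the forward primer's last k bases to equal them.
Comparing (forward last k vs required): k=1: T vs C ✗; k=2: CT vs CC ✗; k=3: GCT vs CCG ✗; k=4: CGCT vs CCGC ✗; k=5: CCGCT vs CCGCT ✓; k=6: TCCGCT vs CCGCTC ✗; k=7: GTCCGCT vs CCGCTCC ✗.
Only k = 5 is perfect, so the longest perfect 3' overlap is 5.

Longest perfect overlap: 5 complementary base pairs; significant dimer risk (threshold 3).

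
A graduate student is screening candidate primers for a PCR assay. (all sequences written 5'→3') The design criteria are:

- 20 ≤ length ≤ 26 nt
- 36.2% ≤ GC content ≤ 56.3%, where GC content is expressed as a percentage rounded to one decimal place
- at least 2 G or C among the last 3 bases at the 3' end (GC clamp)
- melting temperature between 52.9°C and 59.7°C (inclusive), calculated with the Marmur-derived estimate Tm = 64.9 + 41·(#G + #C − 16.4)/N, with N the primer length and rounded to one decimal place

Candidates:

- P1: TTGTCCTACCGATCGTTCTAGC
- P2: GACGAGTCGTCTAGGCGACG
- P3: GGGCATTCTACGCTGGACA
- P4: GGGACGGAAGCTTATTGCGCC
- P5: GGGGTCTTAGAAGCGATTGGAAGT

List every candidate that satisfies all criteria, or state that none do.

P1 (22 nt, A=3 T=8 G=4 C=7): length 22 ✓; GC 11/22 = 50.0% ✓; 3' end AGC has 2 G/C ✓; Tm = 64.9 + 41·(11 − 16.4)/22 = 54.8°C ✓ — passes.
P2 (20 nt, A=4 T=3 G=8 C=5): length 20 ✓; GC 13/20 = 65.0%, outside 36.2–56.3% ✗; 3' end ACG has 2 G/C ✓; Tm = 64.9 + 41·(13 − 16.4)/20 = 57.9°C ✓ — fails.
P3 (19 nt, A=4 T=4 G=6 C=5): length 19, outside 20–26 ✗; GC 11/19 = 57.9%, outside 36.2–56.3% ✗; 3' end ACA has 1 G/C, need ≥2 ✗; Tm = 64.9 + 41·(11 − 16.4)/19 = 53.2°C ✓ — fails.
P4 (21 nt, A=4 T=4 G=8 C=5): length 21 ✓; GC 13/21 = 61.9%, outside 36.2–56.3% ✗; 3' end GCC has 3 G/C ✓; Tm = 64.9 + 41·(13 − 16.4)/21 = 58.3°C ✓ — fails.
P5 (24 nt, A=6 T=6 G=10 C=2): length 24 ✓; GC 12/24 = 50.0% ✓; 3' end AGT has 1 G/C, need ≥2 ✗; Tm = 64.9 + 41·(12 − 16.4)/24 = 57.4°C ✓ — fails.

P1 only.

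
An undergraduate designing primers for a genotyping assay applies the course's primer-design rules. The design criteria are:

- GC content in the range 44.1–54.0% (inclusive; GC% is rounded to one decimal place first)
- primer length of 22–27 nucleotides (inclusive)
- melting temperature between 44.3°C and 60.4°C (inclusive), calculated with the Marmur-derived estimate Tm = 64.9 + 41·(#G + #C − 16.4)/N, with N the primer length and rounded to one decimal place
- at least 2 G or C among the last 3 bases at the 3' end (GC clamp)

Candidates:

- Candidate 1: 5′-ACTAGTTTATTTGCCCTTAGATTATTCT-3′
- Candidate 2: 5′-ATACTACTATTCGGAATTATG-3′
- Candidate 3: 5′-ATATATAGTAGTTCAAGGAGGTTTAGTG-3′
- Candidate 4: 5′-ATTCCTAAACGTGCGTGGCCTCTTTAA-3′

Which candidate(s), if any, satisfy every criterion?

None of the candidates satisfy all criteria.

Candidate 1 (28 nt, A=6 T=14 G=3 C=5): GC 8/28 = 28.6%, outside 44.1–54.0% ✗; length 28, outside 22–27 ✗; Tm = 64.9 + 41·(8 − 16.4)/28 = 52.6°C ✓; 3' end TCT has 1 G/C, need ≥2 ✗ — fails.
Candidate 2 (21 nt, A=7 T=8 G=3 C=3): GC 6/21 = 28.6%, outside 44.1–54.0% ✗; length 21, outside 22–27 ✗; Tm = 64.9 + 41·(6 − 16.4)/21 = 44.6°C ✓; 3' end ATG has 1 G/C, need ≥2 ✗ — fails.
Candidate 3 (28 nt, A=9 T=10 G=8 C=1): GC 9/28 = 32.1%, outside 44.1–54.0% ✗; length 28, outside 22–27 ✗; Tm = 64.9 + 41·(9 − 16.4)/28 = 54.1°C ✓; 3' end GTG has 2 G/C ✓ — fails.
Candidate 4 (27 nt, A=6 T=9 G=5 C=7): GC 12/27 = 44.4% ✓; length 27 ✓; Tm = 64.9 + 41·(12 − 16.4)/27 = 58.2°C ✓; 3' end TAA has 0 G/C, need ≥2 ✗ — fails.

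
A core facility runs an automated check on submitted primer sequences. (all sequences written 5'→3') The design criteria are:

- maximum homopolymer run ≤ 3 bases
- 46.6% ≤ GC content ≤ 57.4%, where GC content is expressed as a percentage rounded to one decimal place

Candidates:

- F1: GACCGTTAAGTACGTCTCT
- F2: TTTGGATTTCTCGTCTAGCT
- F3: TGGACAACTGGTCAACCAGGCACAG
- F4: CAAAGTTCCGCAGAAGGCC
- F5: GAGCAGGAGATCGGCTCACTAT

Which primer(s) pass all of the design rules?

F1 (19 nt, A=4 T=6 G=4 C=5): longest run = 2 ✓; GC 9/19 = 47.4% ✓ — passes.
F2 (20 nt, A=2 T=10 G=4 C=4): longest run = 3 ✓; GC 8/20 = 40.0%, outside 46.6–57.4% ✗ — fails.
F3 (25 nt, A=8 T=3 G=7 C=7): longest run = 2 ✓; GC 14/25 = 56.0% ✓ — passes.
F4 (19 nt, A=6 T=2 G=5 C=6): longest run = 3 ✓; GC 11/19 = 57.9%, outside 46.6–57.4% ✗ — fails.
F5 (22 nt, A=6 T=4 G=7 C=5): longest run = 2 ✓; GC 12/22 = 54.5% ✓ — passes.

F1, F3 and F5.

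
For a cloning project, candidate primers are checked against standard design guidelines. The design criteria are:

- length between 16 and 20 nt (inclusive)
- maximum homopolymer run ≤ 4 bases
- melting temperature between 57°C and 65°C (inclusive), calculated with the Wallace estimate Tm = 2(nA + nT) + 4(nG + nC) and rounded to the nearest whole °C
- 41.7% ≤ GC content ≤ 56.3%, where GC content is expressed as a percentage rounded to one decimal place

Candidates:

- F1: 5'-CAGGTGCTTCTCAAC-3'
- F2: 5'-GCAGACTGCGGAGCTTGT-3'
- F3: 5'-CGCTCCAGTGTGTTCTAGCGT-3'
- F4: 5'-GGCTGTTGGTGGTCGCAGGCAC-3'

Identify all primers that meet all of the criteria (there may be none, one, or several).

None of the candidates satisfy all criteria.

F1 (15 nt, A=3 T=4 G=3 C=5): length 15, outside 16–20 ✗; longest run = 2 ✓; Tm = 2·7 + 4·8 = 46°C, outside 57–65°C ✗; GC 8/15 = 53.3% ✓ — fails.
F2 (18 nt, A=3 T=4 G=7 C=4): length 18 ✓; longest run = 2 ✓; Tm = 2·7 + 4·11 = 58°C ✓; GC 11/18 = 61.1%, outside 41.7–56.3% ✗ — fails.
F3 (21 nt, A=2 T=7 G=6 C=6): length 21, outside 16–20 ✗; longest run = 2 ✓; Tm = 2·9 + 4·12 = 66°C, outside 57–65°C ✗; GC 12/21 = 57.1%, outside 41.7–56.3% ✗ — fails.
F4 (22 nt, A=2 T=5 G=10 C=5): length 22, outside 16–20 ✗; longest run = 2 ✓; Tm = 2·7 + 4·15 = 74°C, outside 57–65°C ✗; GC 15/22 = 68.2%, outside 41.7–56.3% ✗ — fails.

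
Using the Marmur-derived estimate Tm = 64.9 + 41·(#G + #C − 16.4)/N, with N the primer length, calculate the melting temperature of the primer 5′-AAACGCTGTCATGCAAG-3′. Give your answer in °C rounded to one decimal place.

44.6°C

Base counts: A=6, T=3, G=4, C=4; G+C = 8, N = 17.
Tm = 64.9 + 41·(8 − 16.4)/17 = 64.9 + -344.40/17 = 44.6°C.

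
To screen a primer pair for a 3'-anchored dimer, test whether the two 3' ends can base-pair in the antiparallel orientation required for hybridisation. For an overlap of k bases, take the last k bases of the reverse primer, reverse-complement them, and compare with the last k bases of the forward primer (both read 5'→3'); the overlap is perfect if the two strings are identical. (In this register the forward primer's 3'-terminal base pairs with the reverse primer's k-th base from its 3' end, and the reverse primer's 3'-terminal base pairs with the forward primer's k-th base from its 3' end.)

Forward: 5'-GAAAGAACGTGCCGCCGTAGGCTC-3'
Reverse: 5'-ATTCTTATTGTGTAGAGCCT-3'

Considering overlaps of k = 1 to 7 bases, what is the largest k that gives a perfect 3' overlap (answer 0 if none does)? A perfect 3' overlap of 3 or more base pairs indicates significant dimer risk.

Last 7 bases (5'→3') — forward …TAGGCTC, reverse …AGAGCCT.
Reverse complement of the reverse primer's last 7 bases: AGGCTCT; its first k bases are the reverse complement of the reverse primer's last k bases, so a perfect k-base overlap needs the forward primer's last k bases to equal them.
Comparing (forward last k vs required): k=1: C vs A ✗; k=2: TC vs AG ✗; k=3: CTC vs AGG ✗; k=4: GCTC vs AGGC ✗; k=5: GGCTC vs AGGCT ✗; k=6: AGGCTC vs AGGCTC ✓; k=7: TAGGCTC vs AGGCTCT ✗.
Only k = 6 is perfect, so the longest perfect 3' overlap is 6.

Longest perfect overlap: 6 complementary base pairs; significant dimer risk (threshold 3).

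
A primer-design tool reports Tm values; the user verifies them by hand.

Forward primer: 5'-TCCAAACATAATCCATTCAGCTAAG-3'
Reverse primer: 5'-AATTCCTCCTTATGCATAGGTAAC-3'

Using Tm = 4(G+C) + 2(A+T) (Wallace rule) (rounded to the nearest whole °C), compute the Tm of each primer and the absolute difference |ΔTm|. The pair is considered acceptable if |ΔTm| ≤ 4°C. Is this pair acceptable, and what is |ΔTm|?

Forward: A=10 T=6 G=2 C=7 → Tm = 2·16 + 4·9 = 68°C.
Reverse: A=7 T=8 G=3 C=6 → Tm = 2·15 + 4·9 = 66°C.
|ΔTm| = |68 − 66| = 2°C, ≤ 4°C.

|ΔTm| = 2°C; the pair is acceptable.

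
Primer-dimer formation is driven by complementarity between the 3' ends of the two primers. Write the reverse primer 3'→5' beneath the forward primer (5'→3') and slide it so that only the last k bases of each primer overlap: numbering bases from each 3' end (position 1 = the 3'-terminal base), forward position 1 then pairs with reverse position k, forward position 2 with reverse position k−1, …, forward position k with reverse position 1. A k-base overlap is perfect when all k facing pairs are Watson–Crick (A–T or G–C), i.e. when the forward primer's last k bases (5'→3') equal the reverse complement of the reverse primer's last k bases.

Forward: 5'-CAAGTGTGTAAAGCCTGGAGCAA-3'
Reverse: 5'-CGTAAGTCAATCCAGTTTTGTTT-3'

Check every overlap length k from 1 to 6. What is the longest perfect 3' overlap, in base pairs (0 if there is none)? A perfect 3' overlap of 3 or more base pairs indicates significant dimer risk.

Longest perfect overlap: 2 complementary base pairs; below the dimer-risk threshold (threshold 3).

Last 6 bases (5'→3') — forward …GAGCAA, reverse …TTGTTT.
Reverse complement of the reverse primer's last 6 bases: AAACAA; its first k bases are the reverse complement of the reverse primer's last k bases, so a perfect k-base overlap needs the forward primer's last k bases to equal them.
Comparing (forward last k vs required): k=1: A vs A ✓; k=2: AA vs AA ✓; k=3: CAA vs AAA ✗; k=4: GCAA vs AAAC ✗; k=5: AGCAA vs AAACA ✗; k=6: GAGCAA vs AAACAA ✗.
Perfect overlaps at k = 1, 2; the largest is 2.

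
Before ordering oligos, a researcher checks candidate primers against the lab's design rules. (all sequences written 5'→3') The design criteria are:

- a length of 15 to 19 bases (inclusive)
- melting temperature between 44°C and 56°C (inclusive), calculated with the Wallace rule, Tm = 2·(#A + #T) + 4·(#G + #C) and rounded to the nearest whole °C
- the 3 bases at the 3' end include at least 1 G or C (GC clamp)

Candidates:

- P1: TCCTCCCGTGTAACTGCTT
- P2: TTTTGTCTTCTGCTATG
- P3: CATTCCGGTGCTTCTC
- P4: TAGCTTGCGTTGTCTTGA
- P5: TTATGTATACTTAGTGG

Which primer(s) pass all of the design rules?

P2, P3, P4 and P5.

P1 (19 nt, A=2 T=7 G=3 C=7): length 19 ✓; Tm = 2·9 + 4·10 = 58°C, outside 44–56°C ✗; 3' end CTT has 1 G/C ✓ — fails.
P2 (17 nt, A=1 T=10 G=3 C=3): length 17 ✓; Tm = 2·11 + 4·6 = 46°C ✓; 3' end ATG has 1 G/C ✓ — passes.
P3 (16 nt, A=1 T=6 G=3 C=6): length 16 ✓; Tm = 2·7 + 4·9 = 50°C ✓; 3' end CTC has 2 G/C ✓ — passes.
P4 (18 nt, A=2 T=8 G=5 C=3): length 18 ✓; Tm = 2·10 + 4·8 = 52°C ✓; 3' end TGA has 1 G/C ✓ — passes.
P5 (17 nt, A=4 T=8 G=4 C=1): length 17 ✓; Tm = 2·12 + 4·5 = 44°C ✓; 3' end TGG has 2 G/C ✓ — passes.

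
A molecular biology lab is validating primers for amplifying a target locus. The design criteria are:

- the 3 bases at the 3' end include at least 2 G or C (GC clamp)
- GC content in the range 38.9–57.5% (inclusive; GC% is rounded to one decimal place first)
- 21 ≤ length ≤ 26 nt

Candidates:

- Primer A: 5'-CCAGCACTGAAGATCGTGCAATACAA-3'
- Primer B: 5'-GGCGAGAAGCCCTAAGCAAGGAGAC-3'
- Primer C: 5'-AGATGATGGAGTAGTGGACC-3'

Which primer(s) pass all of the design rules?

None of the candidates satisfy all criteria.

Primer A (26 nt, A=10 T=4 G=5 C=7): 3' end CAA has 1 G/C, need ≥2 ✗; GC 12/26 = 46.2% ✓; length 26 ✓ — fails.
Primer B (25 nt, A=9 T=1 G=9 C=6): 3' end GAC has 2 G/C ✓; GC 15/25 = 60.0%, outside 38.9–57.5% ✗; length 25 ✓ — fails.
Primer C (20 nt, A=6 T=4 G=8 C=2): 3' end ACC has 2 G/C ✓; GC 10/20 = 50.0% ✓; length 20, outside 21–26 ✗ — fails.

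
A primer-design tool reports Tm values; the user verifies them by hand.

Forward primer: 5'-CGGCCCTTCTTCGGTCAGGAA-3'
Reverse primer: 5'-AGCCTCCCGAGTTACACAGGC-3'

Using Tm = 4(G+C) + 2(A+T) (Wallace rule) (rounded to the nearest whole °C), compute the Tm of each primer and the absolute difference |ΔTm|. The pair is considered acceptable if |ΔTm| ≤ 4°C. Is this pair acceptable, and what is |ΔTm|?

|ΔTm| = 0°C; the pair is acceptable.

Forward: A=3 T=5 G=6 C=7 → Tm = 2·8 + 4·13 = 68°C.
Reverse: A=5 T=3 G=5 C=8 → Tm = 2·8 + 4·13 = 68°C.
|ΔTm| = |68 − 68| = 0°C, ≤ 4°C.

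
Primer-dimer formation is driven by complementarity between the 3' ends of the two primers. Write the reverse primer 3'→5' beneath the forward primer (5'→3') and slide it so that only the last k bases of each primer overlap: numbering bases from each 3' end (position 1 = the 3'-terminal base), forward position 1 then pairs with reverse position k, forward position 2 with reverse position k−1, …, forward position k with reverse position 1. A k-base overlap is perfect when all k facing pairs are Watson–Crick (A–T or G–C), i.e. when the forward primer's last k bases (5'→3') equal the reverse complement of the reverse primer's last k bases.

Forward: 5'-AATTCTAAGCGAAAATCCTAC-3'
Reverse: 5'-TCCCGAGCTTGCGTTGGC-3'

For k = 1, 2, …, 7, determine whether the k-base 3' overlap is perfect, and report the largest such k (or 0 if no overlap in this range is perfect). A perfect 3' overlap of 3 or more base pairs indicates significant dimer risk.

Longest perfect overlap: 0 complementary base pairs; below the dimer-risk threshold (threshold 3).

Last 7 bases (5'→3') — forward …ATCCTAC, reverse …CGTTGGC.
Reverse complement of the reverse primer's last 7 bases: GCCAACG; its first k bases are the reverse complement of the reverse primer's last k bases, so a perfect k-base overlap needs the forward primer's last k bases to equal them.
Comparing (forward last k vs required): k=1: C vs G ✗; k=2: AC vs GC ✗; k=3: TAC vs GCC ✗; k=4: CTAC vs GCCA ✗; k=5: CCTAC vs GCCAA ✗; k=6: TCCTAC vs GCCAAC ✗; k=7: ATCCTAC vs GCCAACG ✗.
No overlap length from 1 to 7 is perfect, so the longest perfect 3' overlap is 0.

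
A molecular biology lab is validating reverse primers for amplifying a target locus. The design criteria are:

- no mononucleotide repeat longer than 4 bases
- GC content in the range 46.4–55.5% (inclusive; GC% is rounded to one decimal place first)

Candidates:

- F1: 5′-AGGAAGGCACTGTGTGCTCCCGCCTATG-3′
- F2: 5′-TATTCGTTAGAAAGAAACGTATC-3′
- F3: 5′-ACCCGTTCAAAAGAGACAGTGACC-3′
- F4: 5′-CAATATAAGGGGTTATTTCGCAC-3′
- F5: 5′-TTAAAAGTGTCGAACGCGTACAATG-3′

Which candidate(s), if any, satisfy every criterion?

F3 only.

F1 (28 nt, A=5 T=6 G=9 C=8): longest run = 3 ✓; GC 17/28 = 60.7%, outside 46.4–55.5% ✗ — fails.
F2 (23 nt, A=9 T=7 G=4 C=3): longest run = 3 ✓; GC 7/23 = 30.4%, outside 46.4–55.5% ✗ — fails.
F3 (24 nt, A=9 T=3 G=5 C=7): longest run = 4 ✓; GC 12/24 = 50.0% ✓ — passes.
F4 (23 nt, A=7 T=7 G=5 C=4): longest run = 4 ✓; GC 9/23 = 39.1%, outside 46.4–55.5% ✗ — fails.
F5 (25 nt, A=9 T=6 G=6 C=4): longest run = 4 ✓; GC 10/25 = 40.0%, outside 46.4–55.5% ✗ — fails.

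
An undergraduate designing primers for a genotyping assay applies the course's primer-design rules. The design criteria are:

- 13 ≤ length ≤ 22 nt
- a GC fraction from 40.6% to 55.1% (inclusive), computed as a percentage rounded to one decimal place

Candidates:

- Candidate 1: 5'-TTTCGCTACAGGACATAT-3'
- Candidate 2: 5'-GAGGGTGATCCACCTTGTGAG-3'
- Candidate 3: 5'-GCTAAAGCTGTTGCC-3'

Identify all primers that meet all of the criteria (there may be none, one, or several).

Candidate 1 (18 nt, A=5 T=6 G=3 C=4): length 18 ✓; GC 7/18 = 38.9%, outside 40.6–55.1% ✗ — fails.
Candidate 2 (21 nt, A=4 T=5 G=8 C=4): length 21 ✓; GC 12/21 = 57.1%, outside 40.6–55.1% ✗ — fails.
Candidate 3 (15 nt, A=3 T=4 G=4 C=4): length 15 ✓; GC 8/15 = 53.3% ✓ — passes.

Candidate 3 only.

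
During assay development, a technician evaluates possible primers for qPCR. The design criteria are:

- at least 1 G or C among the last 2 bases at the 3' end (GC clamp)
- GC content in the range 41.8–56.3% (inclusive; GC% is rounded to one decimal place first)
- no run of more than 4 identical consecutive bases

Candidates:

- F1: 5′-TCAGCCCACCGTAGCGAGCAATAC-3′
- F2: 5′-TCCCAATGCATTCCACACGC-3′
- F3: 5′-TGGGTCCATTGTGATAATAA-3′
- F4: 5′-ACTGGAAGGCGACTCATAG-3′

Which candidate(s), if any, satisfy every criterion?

F1 (24 nt, A=7 T=3 G=5 C=9): 3' end AC has 1 G/C ✓; GC 14/24 = 58.3%, outside 41.8–56.3% ✗; longest run = 3 ✓ — fails.
F2 (20 nt, A=5 T=4 G=2 C=9): 3' end GC has 2 G/C ✓; GC 11/20 = 55.0% ✓; longest run = 3 ✓ — passes.
F3 (20 nt, A=6 T=7 G=5 C=2): 3' end AA has 0 G/C, need ≥1 ✗; GC 7/20 = 35.0%, outside 41.8–56.3% ✗; longest run = 3 ✓ — fails.
F4 (19 nt, A=6 T=3 G=6 C=4): 3' end AG has 1 G/C ✓; GC 10/19 = 52.6% ✓; longest run = 2 ✓ — passes.

F2 and F4.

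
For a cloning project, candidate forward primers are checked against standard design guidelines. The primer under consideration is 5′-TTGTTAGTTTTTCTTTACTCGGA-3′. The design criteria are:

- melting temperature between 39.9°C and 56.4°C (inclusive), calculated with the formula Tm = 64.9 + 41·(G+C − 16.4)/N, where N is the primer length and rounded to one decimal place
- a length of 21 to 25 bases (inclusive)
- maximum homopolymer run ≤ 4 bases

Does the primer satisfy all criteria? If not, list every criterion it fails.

Base counts: A=3, T=13, G=4, C=3 (length 23).
Tm: Tm = 64.9 + 41·(7 − 16.4)/23 = 48.1°C ✓
length: length 23 ✓
homopolymer run: longest run = 5, exceeds 4 ✗

Fails: homopolymer run.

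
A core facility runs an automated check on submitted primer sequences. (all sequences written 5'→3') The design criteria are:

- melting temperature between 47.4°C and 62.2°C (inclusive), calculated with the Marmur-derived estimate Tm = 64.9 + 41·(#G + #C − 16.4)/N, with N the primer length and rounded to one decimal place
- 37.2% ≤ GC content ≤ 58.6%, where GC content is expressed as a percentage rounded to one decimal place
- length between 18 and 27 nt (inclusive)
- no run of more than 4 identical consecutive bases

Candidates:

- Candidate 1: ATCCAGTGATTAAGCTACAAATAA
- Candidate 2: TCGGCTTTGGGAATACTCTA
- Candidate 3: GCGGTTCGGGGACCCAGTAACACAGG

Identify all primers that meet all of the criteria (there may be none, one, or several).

Candidate 2 only.

Candidate 1 (24 nt, A=11 T=6 G=3 C=4): Tm = 64.9 + 41·(7 − 16.4)/24 = 48.8°C ✓; GC 7/24 = 29.2%, outside 37.2–58.6% ✗; length 24 ✓; longest run = 3 ✓ — fails.
Candidate 2 (20 nt, A=4 T=7 G=5 C=4): Tm = 64.9 + 41·(9 − 16.4)/20 = 49.7°C ✓; GC 9/20 = 45.0% ✓; length 20 ✓; longest run = 3 ✓ — passes.
Candidate 3 (26 nt, A=6 T=3 G=10 C=7): Tm = 64.9 + 41·(17 − 16.4)/26 = 65.8°C, outside 47.4–62.2°C ✗; GC 17/26 = 65.4%, outside 37.2–58.6% ✗; length 26 ✓; longest run = 4 ✓ — fails.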